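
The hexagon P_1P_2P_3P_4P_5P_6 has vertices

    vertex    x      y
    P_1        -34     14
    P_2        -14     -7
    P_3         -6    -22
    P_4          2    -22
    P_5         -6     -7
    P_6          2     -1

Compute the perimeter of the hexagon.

|P_1P_2| = √((20)² + (-21)²) = √841 = 29
|P_2P_3| = √((8)² + (-15)²) = √289 = 17
|P_3P_4| = √((8)² + (0)²) = √64 = 8
|P_4P_5| = √((-8)² + (15)²) = √289 = 17
|P_5P_6| = √((8)² + (6)²) = √100 = 10
|P_6P_1| = √((-36)² + (15)²) = √1521 = 39
Perimeter = 29 + 17 + 8 + 17 + 10 + 39 = 120.

120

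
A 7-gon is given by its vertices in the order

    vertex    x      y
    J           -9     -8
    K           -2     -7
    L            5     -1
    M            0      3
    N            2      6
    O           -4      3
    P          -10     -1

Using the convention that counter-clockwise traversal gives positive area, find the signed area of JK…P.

Σ = (47) + (37) + (15) + (-6) + (30) + (34) + (71) = 228
Signed area = Σ/2 = 114 (positive ⇒ counter-clockwise traversal).

114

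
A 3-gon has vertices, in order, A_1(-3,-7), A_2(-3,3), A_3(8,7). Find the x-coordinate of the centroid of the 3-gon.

2/3

Apply the surveyor's formula. First the cross-terms c_i = x_i·y_{i+1} − x_{i+1}·y_i:
  -30, -45, -35  ⇒  2A = -110, A = -55.
Then Σ (x_i + x_{i+1})·c_i = -220, so x̄ = -220 / (6·(-55)) = 2/3.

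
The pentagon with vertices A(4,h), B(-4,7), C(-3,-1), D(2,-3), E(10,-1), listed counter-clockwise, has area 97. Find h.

Write out the shoelace sum; only the two edges meeting at A involve h:
2·Area = [(10·h − 4·(-1)) + (4·7 − (-4)·h)] + 64
       = 14·h + 96 = 194
⇒ h = 7.

7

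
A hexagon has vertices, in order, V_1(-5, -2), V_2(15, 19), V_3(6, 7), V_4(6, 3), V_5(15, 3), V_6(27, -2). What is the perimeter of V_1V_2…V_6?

|V_1V_2| = √((20)² + (21)²) = √841 = 29
|V_2V_3| = √((-9)² + (-12)²) = √225 = 15
|V_3V_4| = √((0)² + (-4)²) = √16 = 4
|V_4V_5| = √((9)² + (0)²) = √81 = 9
|V_5V_6| = √((12)² + (-5)²) = √169 = 13
|V_6V_1| = √((-32)² + (0)²) = √1024 = 32
Perimeter = 29 + 15 + 4 + 9 + 13 + 32 = 102.

102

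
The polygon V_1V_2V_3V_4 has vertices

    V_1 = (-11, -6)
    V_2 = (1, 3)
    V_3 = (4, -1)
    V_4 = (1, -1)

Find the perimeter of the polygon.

|V_1V_2| = √((12)² + (9)²) = √225 = 15
|V_2V_3| = √((3)² + (-4)²) = √25 = 5
|V_3V_4| = √((-3)² + (0)²) = √9 = 3
|V_4V_1| = √((-12)² + (-5)²) = √169 = 13
Perimeter = 15 + 5 + 3 + 13 = 36.

36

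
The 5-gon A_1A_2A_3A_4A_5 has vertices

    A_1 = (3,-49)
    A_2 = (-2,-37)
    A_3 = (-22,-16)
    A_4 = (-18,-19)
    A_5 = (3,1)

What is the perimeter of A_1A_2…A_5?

|A_1A_2| = √((-5)² + (12)²) = √169 = 13
|A_2A_3| = √((-20)² + (21)²) = √841 = 29
|A_3A_4| = √((4)² + (-3)²) = √25 = 5
|A_4A_5| = √((21)² + (20)²) = √841 = 29
|A_5A_1| = √((0)² + (-50)²) = √2500 = 50
Perimeter = 13 + 29 + 5 + 29 + 50 = 126.

126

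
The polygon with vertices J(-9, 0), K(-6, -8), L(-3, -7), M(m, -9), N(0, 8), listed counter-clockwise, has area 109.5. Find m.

The doubled signed area Σ (x_i y_{i+1} − x_{i+1} y_i) is linear in m.
With m=0 it equals 189; the coefficient of m is 15 (from the two edges through M).
So 15·m + 189 = 2·109.5 = 219 ⇒ m = 2.

2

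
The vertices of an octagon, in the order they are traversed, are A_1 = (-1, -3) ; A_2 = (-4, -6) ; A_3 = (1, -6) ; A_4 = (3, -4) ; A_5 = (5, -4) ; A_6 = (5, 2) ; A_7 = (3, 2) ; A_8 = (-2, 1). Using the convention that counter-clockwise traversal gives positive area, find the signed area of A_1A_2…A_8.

47

Σ = (-6) + (30) + (14) + (8) + (30) + (4) + (7) + (7) = 94
Signed area = Σ/2 = 47 (positive ⇒ counter-clockwise traversal).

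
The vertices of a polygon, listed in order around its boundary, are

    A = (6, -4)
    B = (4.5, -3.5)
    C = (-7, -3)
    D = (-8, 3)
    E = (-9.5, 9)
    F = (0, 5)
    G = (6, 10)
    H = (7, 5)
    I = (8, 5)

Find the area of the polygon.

Apply the surveyor's formula: 2A = Σ (x_i·y_{i+1} − x_{i+1}·y_i), indices taken mod 9.
A→B: (6)(-3.5) − (4.5)(-4) = -3
B→C: (4.5)(-3) − (-7)(-3.5) = -38
C→D: (-7)(3) − (-8)(-3) = -45
D→E: (-8)(9) − (-9.5)(3) = -43.5
E→F: (-9.5)(5) − (0)(9) = -47.5
F→G: (0)(10) − (6)(5) = -30
G→H: (6)(5) − (7)(10) = -40
H→I: (7)(5) − (8)(5) = -5
I→A: (8)(-4) − (6)(5) = -62
Σ = -314
Area = |Σ|/2 = 157.

157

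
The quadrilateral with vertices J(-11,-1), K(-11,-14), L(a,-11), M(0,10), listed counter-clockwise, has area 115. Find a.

Write out the shoelace sum; only the two edges meeting at L involve a:
2·Area = [((-11)·(-11) − a·(-14)) + (a·10 − 0·(-11))] + 253
       = 24·a + 374 = 230
⇒ a = -6.

-6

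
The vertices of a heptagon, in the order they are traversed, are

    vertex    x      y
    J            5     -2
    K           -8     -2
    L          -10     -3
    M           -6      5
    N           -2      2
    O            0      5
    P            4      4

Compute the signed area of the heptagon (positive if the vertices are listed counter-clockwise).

Σ = (-26) + (4) + (-68) + (-2) + (-10) + (-20) + (-28) = -150
Signed area = Σ/2 = -75 (negative ⇒ clockwise traversal).

-75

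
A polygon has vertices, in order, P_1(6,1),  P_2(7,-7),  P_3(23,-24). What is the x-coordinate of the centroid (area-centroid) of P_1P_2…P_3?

Apply the shoelace (surveyor's) formula. First the cross-terms c_i = x_i·y_{i+1} − x_{i+1}·y_i:
  -49, -7, 167  ⇒  2A = 111, A = 55.5.
Then Σ (x_i + x_{i+1})·c_i = 3996, so x̄ = 3996 / (6·55.5) = 12.

12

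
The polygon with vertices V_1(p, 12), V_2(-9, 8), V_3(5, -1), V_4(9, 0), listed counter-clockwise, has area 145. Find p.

12

The doubled signed area Σ (x_i y_{i+1} − x_{i+1} y_i) is linear in p.
With p=0 it equals 194; the coefficient of p is 8 (from the two edges through V_1).
So 8·p + 194 = 2·145 = 290 ⇒ p = 12.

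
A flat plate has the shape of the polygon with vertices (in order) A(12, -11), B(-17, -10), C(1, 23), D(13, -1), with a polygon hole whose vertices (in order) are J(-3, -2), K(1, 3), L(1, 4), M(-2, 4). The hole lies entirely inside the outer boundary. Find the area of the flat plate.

Outer boundary:
Apply the shoelace formula: 2A = Σ (x_i·y_{i+1} − x_{i+1}·y_i), indices taken mod 4.
A→B: (12)(-10) − (-17)(-11) = -307
B→C: (-17)(23) − (1)(-10) = -381
C→D: (1)(-1) − (13)(23) = -300
D→A: (13)(-11) − (12)(-1) = -131
Σ = -1119
Area = |Σ|/2 = 559.5.
Hole:
Apply the shoelace formula: 2A = Σ (x_i·y_{i+1} − x_{i+1}·y_i), indices taken mod 4.
Cross-terms: -7, 1, 12, 16  ⇒  Σ = 22
Area = |Σ|/2 = 11.
Net area = 559.5 − 11 = 548.5.

548.5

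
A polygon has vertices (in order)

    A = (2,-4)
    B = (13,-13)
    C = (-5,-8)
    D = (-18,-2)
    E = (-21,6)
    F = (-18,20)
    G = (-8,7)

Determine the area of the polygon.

Apply the shoelace formula: 2A = Σ (x_i·y_{i+1} − x_{i+1}·y_i), indices taken mod 7.
Σ = (26) + (-169) + (-134) + (-150) + (-312) + (34) + (18) = -687
Area = |Σ|/2 = 343.5.

343.5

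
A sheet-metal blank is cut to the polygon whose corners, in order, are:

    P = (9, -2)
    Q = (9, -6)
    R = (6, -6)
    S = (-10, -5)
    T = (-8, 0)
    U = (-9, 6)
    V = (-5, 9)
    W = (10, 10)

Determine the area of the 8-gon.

Apply the surveyor's formula: 2A = Σ (x_i·y_{i+1} − x_{i+1}·y_i), indices taken mod 8.
P→Q: (9)(-6) − (9)(-2) = -36
Q→R: (9)(-6) − (6)(-6) = -18
R→S: (6)(-5) − (-10)(-6) = -90
S→T: (-10)(0) − (-8)(-5) = -40
T→U: (-8)(6) − (-9)(0) = -48
U→V: (-9)(9) − (-5)(6) = -51
V→W: (-5)(10) − (10)(9) = -140
W→P: (10)(-2) − (9)(10) = -110
Σ = -533
Area = |Σ|/2 = 266.5.

266.5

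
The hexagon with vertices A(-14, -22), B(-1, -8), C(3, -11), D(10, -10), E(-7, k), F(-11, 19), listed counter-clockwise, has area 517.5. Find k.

The doubled signed area Σ (x_i y_{i+1} − x_{i+1} y_i) is linear in k.
With k=0 it equals 510; the coefficient of k is 21 (from the two edges through E).
So 21·k + 510 = 2·517.5 = 1035 ⇒ k = 25.

25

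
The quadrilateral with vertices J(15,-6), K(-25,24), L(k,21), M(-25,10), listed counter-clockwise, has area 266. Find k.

-23

Write out the shoelace sum; only the two edges meeting at L involve k:
2·Area = [((-25)·21 − k·24) + (k·10 − (-25)·21)] + 210
       = -14·k + 210 = 532
⇒ k = -23.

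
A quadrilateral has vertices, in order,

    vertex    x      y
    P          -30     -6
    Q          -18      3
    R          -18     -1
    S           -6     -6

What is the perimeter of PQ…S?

56

|PQ| = √((12)² + (9)²) = √225 = 15
|QR| = √((0)² + (-4)²) = √16 = 4
|RS| = √((12)² + (-5)²) = √169 = 13
|SP| = √((-24)² + (0)²) = √576 = 24
Perimeter = 15 + 4 + 13 + 24 = 56.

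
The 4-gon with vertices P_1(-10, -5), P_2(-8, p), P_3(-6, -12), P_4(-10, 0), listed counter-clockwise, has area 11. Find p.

The doubled signed area Σ (x_i y_{i+1} − x_{i+1} y_i) is linear in p.
With p=0 it equals -14; the coefficient of p is -4 (from the two edges through P_2).
So -4·p + -14 = 2·11 = 22 ⇒ p = -9.

-9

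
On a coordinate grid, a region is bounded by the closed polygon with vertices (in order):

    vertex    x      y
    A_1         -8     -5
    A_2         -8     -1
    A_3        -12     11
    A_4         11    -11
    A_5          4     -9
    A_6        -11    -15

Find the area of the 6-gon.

200

Apply the shoelace (surveyor's) formula: 2A = Σ (x_i·y_{i+1} − x_{i+1}·y_i), indices taken mod 6.
Cross-terms: -32, -100, 11, -55, -159, -65  ⇒  Σ = -400
Area = |Σ|/2 = 200.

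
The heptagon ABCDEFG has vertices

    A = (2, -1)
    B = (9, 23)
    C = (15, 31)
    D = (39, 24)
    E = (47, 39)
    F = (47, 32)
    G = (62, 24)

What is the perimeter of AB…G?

166

|AB| = √((7)² + (24)²) = √625 = 25
|BC| = √((6)² + (8)²) = √100 = 10
|CD| = √((24)² + (-7)²) = √625 = 25
|DE| = √((8)² + (15)²) = √289 = 17
|EF| = √((0)² + (-7)²) = √49 = 7
|FG| = √((15)² + (-8)²) = √289 = 17
|GA| = √((-60)² + (-25)²) = √4225 = 65
Perimeter = 25 + 10 + 25 + 17 + 7 + 17 + 65 = 166.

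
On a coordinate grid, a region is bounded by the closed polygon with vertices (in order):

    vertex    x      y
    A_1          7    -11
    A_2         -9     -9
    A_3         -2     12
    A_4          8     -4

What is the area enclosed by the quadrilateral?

218

Apply the surveyor's formula: 2A = Σ (x_i·y_{i+1} − x_{i+1}·y_i), indices taken mod 4.
Σ = (-162) + (-126) + (-88) + (-60) = -436
Area = |Σ|/2 = 218.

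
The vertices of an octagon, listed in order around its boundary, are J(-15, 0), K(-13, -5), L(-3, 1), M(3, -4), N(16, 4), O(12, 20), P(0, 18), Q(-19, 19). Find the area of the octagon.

623.5

Apply the surveyor's formula: 2A = Σ (x_i·y_{i+1} − x_{i+1}·y_i), indices taken mod 8.
Σ = (75) + (-28) + (9) + (76) + (272) + (216) + (342) + (285) = 1247
Area = |Σ|/2 = 623.5.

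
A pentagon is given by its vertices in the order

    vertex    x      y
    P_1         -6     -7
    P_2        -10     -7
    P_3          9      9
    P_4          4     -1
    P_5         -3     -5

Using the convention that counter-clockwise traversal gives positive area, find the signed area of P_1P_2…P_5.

Apply the shoelace (surveyor's) formula: 2A = Σ (x_i·y_{i+1} − x_{i+1}·y_i), indices taken mod 5.
P_1→P_2: (-6)(-7) − (-10)(-7) = -28
P_2→P_3: (-10)(9) − (9)(-7) = -27
P_3→P_4: (9)(-1) − (4)(9) = -45
P_4→P_5: (4)(-5) − (-3)(-1) = -23
P_5→P_1: (-3)(-7) − (-6)(-5) = -9
Σ = -132
Signed area = Σ/2 = -66 (negative ⇒ clockwise traversal).

-66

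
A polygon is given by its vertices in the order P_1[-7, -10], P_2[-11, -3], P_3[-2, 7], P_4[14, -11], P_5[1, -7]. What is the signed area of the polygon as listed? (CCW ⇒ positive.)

-197

Apply the surveyor's formula: 2A = Σ (x_i·y_{i+1} − x_{i+1}·y_i), indices taken mod 5.
Cross-terms: -89, -83, -76, -87, -59  ⇒  Σ = -394
Signed area = Σ/2 = -197 (negative ⇒ clockwise traversal).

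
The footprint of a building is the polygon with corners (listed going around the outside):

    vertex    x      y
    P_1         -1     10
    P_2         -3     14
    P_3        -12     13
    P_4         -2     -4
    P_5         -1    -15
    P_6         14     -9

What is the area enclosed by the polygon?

Cross-terms: 16, 129, 74, 26, 219, 131  ⇒  Σ = 595
Area = |Σ|/2 = 297.5.

297.5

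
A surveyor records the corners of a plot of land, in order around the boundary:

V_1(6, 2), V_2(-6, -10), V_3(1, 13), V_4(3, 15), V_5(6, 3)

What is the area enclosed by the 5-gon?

113.5

Apply the surveyor's formula: 2A = Σ (x_i·y_{i+1} − x_{i+1}·y_i), indices taken mod 5.
Σ = (-48) + (-68) + (-24) + (-81) + (-6) = -227
Area = |Σ|/2 = 113.5.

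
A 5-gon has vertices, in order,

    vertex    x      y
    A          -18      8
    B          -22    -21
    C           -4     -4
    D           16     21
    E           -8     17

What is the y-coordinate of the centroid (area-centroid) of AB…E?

Apply the shoelace formula. First the cross-terms c_i = x_i·y_{i+1} − x_{i+1}·y_i:
  554, 4, -20, 440, 242  ⇒  2A = 1220, A = 610.
Then Σ (y_i + y_{i+1})·c_i = 15128, so ȳ = 15128 / (6·610) = 62/15.

62/15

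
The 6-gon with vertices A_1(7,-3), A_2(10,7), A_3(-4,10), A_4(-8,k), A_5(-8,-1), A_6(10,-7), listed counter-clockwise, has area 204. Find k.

Write out the shoelace sum; only the two edges meeting at A_4 involve k:
2·Area = [((-4)·k − (-8)·10) + ((-8)·(-1) − (-8)·k)] + 292
       = 4·k + 380 = 408
⇒ k = 7.

7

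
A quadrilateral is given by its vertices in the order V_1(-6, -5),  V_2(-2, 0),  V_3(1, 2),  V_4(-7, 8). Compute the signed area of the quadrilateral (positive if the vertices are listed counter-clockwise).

45.5

Apply the shoelace formula: 2A = Σ (x_i·y_{i+1} − x_{i+1}·y_i), indices taken mod 4.
Cross-terms: -10, -4, 22, 83  ⇒  Σ = 91
Signed area = Σ/2 = 45.5 (positive ⇒ counter-clockwise traversal).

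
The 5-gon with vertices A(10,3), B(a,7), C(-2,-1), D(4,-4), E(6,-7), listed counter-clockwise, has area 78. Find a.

Write out the shoelace sum; only the two edges meeting at B involve a:
2·Area = [(10·7 − a·3) + (a·(-1) − (-2)·7)] + 96
       = -4·a + 180 = 156
⇒ a = 6.

6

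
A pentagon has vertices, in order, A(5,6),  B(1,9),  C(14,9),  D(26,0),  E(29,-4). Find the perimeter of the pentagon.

|AB| = √((-4)² + (3)²) = √25 = 5
|BC| = √((13)² + (0)²) = √169 = 13
|CD| = √((12)² + (-9)²) = √225 = 15
|DE| = √((3)² + (-4)²) = √25 = 5
|EA| = √((-24)² + (10)²) = √676 = 26
Perimeter = 5 + 13 + 15 + 5 + 26 = 64.

64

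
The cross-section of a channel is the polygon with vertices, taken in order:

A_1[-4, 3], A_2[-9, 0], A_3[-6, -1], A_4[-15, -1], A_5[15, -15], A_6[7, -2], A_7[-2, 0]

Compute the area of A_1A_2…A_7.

166

Σ = (27) + (9) + (-9) + (240) + (75) + (-4) + (-6) = 332
Area = |Σ|/2 = 166.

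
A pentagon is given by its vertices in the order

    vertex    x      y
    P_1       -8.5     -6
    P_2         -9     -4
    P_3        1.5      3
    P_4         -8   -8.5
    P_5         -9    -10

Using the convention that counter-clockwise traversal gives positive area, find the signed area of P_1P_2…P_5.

Σ = (-20) + (-21) + (11.25) + (3.5) + (-31) = -57.25
Signed area = Σ/2 = -28.625 (negative ⇒ clockwise traversal).

-28.625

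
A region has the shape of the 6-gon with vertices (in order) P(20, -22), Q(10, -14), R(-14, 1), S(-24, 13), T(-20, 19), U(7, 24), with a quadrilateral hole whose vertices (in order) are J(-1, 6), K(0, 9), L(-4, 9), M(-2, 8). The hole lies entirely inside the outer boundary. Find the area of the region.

919

Outer boundary:
Σ = (-60) + (-186) + (-158) + (-196) + (-613) + (-634) = -1847
Area = |Σ|/2 = 923.5.
Hole:
Apply the shoelace (surveyor's) formula: 2A = Σ (x_i·y_{i+1} − x_{i+1}·y_i), indices taken mod 4.
Σ = (-9) + (36) + (-14) + (-4) = 9
Area = |Σ|/2 = 4.5.
Net area = 923.5 − 4.5 = 919.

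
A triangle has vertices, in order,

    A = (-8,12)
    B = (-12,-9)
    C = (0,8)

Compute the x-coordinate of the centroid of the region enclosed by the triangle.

-20/3

Apply the surveyor's formula. First the cross-terms c_i = x_i·y_{i+1} − x_{i+1}·y_i:
  216, -96, 64  ⇒  2A = 184, A = 92.
Then Σ (x_i + x_{i+1})·c_i = -3680, so x̄ = -3680 / (6·92) = -20/3.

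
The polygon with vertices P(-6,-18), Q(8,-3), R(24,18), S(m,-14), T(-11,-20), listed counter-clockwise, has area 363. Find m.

-20

Write out the shoelace sum; only the two edges meeting at S involve m:
2·Area = [(24·(-14) − m·18) + (m·(-20) − (-11)·(-14))] + 456
       = -38·m + -34 = 726
⇒ m = -20.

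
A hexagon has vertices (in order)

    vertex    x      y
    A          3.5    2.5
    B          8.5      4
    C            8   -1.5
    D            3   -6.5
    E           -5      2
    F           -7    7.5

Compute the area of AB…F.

Apply the shoelace formula: 2A = Σ (x_i·y_{i+1} − x_{i+1}·y_i), indices taken mod 6.
Cross-terms: -7.25, -44.75, -47.5, -26.5, -23.5, -43.75  ⇒  Σ = -193.25
Area = |Σ|/2 = 96.625.

96.625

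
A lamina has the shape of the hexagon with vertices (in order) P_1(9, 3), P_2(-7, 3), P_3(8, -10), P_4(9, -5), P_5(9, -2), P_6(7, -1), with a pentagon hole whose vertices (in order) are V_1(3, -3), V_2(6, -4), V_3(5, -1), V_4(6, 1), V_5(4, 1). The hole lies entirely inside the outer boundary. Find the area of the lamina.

Outer boundary:
Apply the shoelace formula: 2A = Σ (x_i·y_{i+1} − x_{i+1}·y_i), indices taken mod 6.
P_1→P_2: (9)(3) − (-7)(3) = 48
P_2→P_3: (-7)(-10) − (8)(3) = 46
P_3→P_4: (8)(-5) − (9)(-10) = 50
P_4→P_5: (9)(-2) − (9)(-5) = 27
P_5→P_6: (9)(-1) − (7)(-2) = 5
P_6→P_1: (7)(3) − (9)(-1) = 30
Σ = 206
Area = |Σ|/2 = 103.
Hole:
Σ = (6) + (14) + (11) + (2) + (-15) = 18
Area = |Σ|/2 = 9.
Net area = 103 − 9 = 94.

94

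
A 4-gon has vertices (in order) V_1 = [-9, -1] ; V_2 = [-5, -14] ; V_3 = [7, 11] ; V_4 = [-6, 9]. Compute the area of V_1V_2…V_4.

Σ = (121) + (43) + (129) + (87) = 380
Area = |Σ|/2 = 190.

190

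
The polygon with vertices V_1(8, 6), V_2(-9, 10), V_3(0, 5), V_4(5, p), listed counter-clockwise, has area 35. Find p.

3

The doubled signed area Σ (x_i y_{i+1} − x_{i+1} y_i) is linear in p.
With p=0 it equals 94; the coefficient of p is -8 (from the two edges through V_4).
So -8·p + 94 = 2·35 = 70 ⇒ p = 3.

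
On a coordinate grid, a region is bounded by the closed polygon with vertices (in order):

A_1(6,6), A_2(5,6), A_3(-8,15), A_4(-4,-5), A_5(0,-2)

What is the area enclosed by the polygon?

124.5

Apply the shoelace formula: 2A = Σ (x_i·y_{i+1} − x_{i+1}·y_i), indices taken mod 5.
Cross-terms: 6, 123, 100, 8, 12  ⇒  Σ = 249
Area = |Σ|/2 = 124.5.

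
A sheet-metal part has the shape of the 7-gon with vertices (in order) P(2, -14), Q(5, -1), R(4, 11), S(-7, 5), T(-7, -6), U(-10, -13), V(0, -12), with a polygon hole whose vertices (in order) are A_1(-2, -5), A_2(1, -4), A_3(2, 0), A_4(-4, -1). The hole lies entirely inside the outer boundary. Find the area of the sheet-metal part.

Outer boundary:
P→Q: (2)(-1) − (5)(-14) = 68
Q→R: (5)(11) − (4)(-1) = 59
R→S: (4)(5) − (-7)(11) = 97
S→T: (-7)(-6) − (-7)(5) = 77
T→U: (-7)(-13) − (-10)(-6) = 31
U→V: (-10)(-12) − (0)(-13) = 120
V→P: (0)(-14) − (2)(-12) = 24
Σ = 476
Area = |Σ|/2 = 238.
Hole:
Apply the shoelace formula: 2A = Σ (x_i·y_{i+1} − x_{i+1}·y_i), indices taken mod 4.
Σ = (13) + (8) + (-2) + (18) = 37
Area = |Σ|/2 = 18.5.
Net area = 238 − 18.5 = 219.5.

219.5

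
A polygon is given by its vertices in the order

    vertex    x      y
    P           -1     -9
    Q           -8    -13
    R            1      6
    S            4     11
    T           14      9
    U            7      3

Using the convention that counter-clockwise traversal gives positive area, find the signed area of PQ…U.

-153

Σ = (-59) + (-35) + (-13) + (-118) + (-21) + (-60) = -306
Signed area = Σ/2 = -153 (negative ⇒ clockwise traversal).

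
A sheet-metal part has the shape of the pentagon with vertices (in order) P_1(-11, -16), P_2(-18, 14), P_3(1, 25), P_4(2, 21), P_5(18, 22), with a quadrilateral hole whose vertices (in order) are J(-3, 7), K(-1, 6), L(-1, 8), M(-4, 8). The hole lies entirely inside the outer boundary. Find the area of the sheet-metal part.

Outer boundary:
Apply Gauss's area formula: 2A = Σ (x_i·y_{i+1} − x_{i+1}·y_i), indices taken mod 5.
Cross-terms: -442, -464, -29, -334, -46  ⇒  Σ = -1315
Area = |Σ|/2 = 657.5.
Hole:
Cross-terms: -11, -2, 24, -4  ⇒  Σ = 7
Area = |Σ|/2 = 3.5.
Net area = 657.5 − 3.5 = 654.

654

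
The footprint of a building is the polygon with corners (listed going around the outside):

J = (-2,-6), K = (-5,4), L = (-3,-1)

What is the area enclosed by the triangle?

Σ = (-38) + (17) + (16) = -5
Area = |Σ|/2 = 2.5.

2.5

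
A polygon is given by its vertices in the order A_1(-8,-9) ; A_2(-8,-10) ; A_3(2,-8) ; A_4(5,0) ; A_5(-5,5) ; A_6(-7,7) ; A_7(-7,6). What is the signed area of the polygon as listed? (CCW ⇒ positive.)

Cross-terms: 8, 84, 40, 25, 0, 7, 111  ⇒  Σ = 275
Signed area = Σ/2 = 137.5 (positive ⇒ counter-clockwise traversal).

137.5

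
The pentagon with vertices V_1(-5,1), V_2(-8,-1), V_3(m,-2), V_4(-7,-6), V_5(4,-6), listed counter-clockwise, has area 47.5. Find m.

The doubled signed area Σ (x_i y_{i+1} − x_{i+1} y_i) is linear in m.
With m=0 it equals 55; the coefficient of m is -5 (from the two edges through V_3).
So -5·m + 55 = 2·47.5 = 95 ⇒ m = -8.

-8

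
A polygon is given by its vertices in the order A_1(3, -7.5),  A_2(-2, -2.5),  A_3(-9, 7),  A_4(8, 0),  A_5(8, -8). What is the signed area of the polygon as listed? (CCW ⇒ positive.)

-107.5

Apply the surveyor's formula: 2A = Σ (x_i·y_{i+1} − x_{i+1}·y_i), indices taken mod 5.
Cross-terms: -22.5, -36.5, -56, -64, -36  ⇒  Σ = -215
Signed area = Σ/2 = -107.5 (negative ⇒ clockwise traversal).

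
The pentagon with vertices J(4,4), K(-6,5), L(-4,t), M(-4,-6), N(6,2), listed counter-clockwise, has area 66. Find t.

0

The doubled signed area Σ (x_i y_{i+1} − x_{i+1} y_i) is linear in t.
With t=0 it equals 132; the coefficient of t is -2 (from the two edges through L).
So -2·t + 132 = 2·66 = 132 ⇒ t = 0.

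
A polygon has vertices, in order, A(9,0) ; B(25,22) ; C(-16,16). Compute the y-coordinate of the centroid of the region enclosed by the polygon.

38/3

Apply Gauss's area formula. First the cross-terms c_i = x_i·y_{i+1} − x_{i+1}·y_i:
  198, 752, -144  ⇒  2A = 806, A = 403.
Then Σ (y_i + y_{i+1})·c_i = 30628, so ȳ = 30628 / (6·403) = 38/3.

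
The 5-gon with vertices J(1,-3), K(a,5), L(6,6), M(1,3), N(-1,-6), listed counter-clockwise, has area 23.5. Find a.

The doubled signed area Σ (x_i y_{i+1} − x_{i+1} y_i) is linear in a.
With a=0 it equals -7; the coefficient of a is 9 (from the two edges through K).
So 9·a + -7 = 2·23.5 = 47 ⇒ a = 6.

6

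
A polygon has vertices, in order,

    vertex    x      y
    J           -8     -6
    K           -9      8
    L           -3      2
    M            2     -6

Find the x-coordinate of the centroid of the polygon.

Apply Gauss's area formula. First the cross-terms c_i = x_i·y_{i+1} − x_{i+1}·y_i:
  -118, 6, 14, -60  ⇒  2A = -158, A = -79.
Then Σ (x_i + x_{i+1})·c_i = 2280, so x̄ = 2280 / (6·(-79)) = -380/79.

-380/79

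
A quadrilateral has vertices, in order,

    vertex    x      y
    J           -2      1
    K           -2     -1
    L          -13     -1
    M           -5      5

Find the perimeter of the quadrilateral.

|JK| = √((0)² + (-2)²) = √4 = 2
|KL| = √((-11)² + (0)²) = √121 = 11
|LM| = √((8)² + (6)²) = √100 = 10
|MJ| = √((3)² + (-4)²) = √25 = 5
Perimeter = 2 + 11 + 10 + 5 = 28.

28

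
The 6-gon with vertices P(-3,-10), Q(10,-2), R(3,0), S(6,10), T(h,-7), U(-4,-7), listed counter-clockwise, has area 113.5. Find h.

Write out the shoelace sum; only the two edges meeting at T involve h:
2·Area = [(6·(-7) − h·10) + (h·(-7) − (-4)·(-7))] + 161
       = -17·h + 91 = 227
⇒ h = -8.

-8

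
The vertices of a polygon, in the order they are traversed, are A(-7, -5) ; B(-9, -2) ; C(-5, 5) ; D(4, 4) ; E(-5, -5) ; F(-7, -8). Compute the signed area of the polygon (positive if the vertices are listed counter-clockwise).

-71

Σ = (-31) + (-55) + (-40) + (0) + (5) + (-21) = -142
Signed area = Σ/2 = -71 (negative ⇒ clockwise traversal).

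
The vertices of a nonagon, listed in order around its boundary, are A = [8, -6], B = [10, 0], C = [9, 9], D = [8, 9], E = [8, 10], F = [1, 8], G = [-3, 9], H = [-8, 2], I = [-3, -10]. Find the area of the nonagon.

Apply the shoelace (surveyor's) formula: 2A = Σ (x_i·y_{i+1} − x_{i+1}·y_i), indices taken mod 9.
A→B: (8)(0) − (10)(-6) = 60
B→C: (10)(9) − (9)(0) = 90
C→D: (9)(9) − (8)(9) = 9
D→E: (8)(10) − (8)(9) = 8
E→F: (8)(8) − (1)(10) = 54
F→G: (1)(9) − (-3)(8) = 33
G→H: (-3)(2) − (-8)(9) = 66
H→I: (-8)(-10) − (-3)(2) = 86
I→A: (-3)(-6) − (8)(-10) = 98
Σ = 504
Area = |Σ|/2 = 252.

252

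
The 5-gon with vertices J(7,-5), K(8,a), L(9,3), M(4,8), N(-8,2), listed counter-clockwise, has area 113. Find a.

-2

Write out the shoelace sum; only the two edges meeting at K involve a:
2·Area = [(7·a − 8·(-5)) + (8·3 − 9·a)] + 158
       = -2·a + 222 = 226
⇒ a = -2.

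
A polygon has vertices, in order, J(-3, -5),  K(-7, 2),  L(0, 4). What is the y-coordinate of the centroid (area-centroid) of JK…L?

1/3

Apply Gauss's area formula. First the cross-terms c_i = x_i·y_{i+1} − x_{i+1}·y_i:
  -41, -28, 12  ⇒  2A = -57, A = -28.5.
Then Σ (y_i + y_{i+1})·c_i = -57, so ȳ = -57 / (6·(-28.5)) = 1/3.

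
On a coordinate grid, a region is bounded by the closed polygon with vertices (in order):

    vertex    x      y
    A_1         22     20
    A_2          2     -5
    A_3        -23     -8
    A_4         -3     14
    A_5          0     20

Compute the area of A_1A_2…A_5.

563.5

Apply the shoelace (surveyor's) formula: 2A = Σ (x_i·y_{i+1} − x_{i+1}·y_i), indices taken mod 5.
Σ = (-150) + (-131) + (-346) + (-60) + (-440) = -1127
Area = |Σ|/2 = 563.5.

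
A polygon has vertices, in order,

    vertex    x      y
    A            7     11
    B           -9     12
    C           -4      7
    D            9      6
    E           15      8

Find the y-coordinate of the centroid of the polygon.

1153/129

Apply the surveyor's formula. First the cross-terms c_i = x_i·y_{i+1} − x_{i+1}·y_i:
  183, -15, -87, -18, 109  ⇒  2A = 172, A = 86.
Then Σ (y_i + y_{i+1})·c_i = 4612, so ȳ = 4612 / (6·86) = 1153/129.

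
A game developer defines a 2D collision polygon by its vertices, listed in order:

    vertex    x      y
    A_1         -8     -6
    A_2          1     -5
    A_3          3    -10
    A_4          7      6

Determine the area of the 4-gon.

Σ = (46) + (5) + (88) + (6) = 145
Area = |Σ|/2 = 72.5.

72.5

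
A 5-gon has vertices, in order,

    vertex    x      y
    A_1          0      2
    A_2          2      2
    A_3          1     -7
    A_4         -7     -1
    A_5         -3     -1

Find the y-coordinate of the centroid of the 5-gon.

-25/12

Apply Gauss's area formula. First the cross-terms c_i = x_i·y_{i+1} − x_{i+1}·y_i:
  -4, -16, -50, 4, -6  ⇒  2A = -72, A = -36.
Then Σ (y_i + y_{i+1})·c_i = 450, so ȳ = 450 / (6·(-36)) = -25/12.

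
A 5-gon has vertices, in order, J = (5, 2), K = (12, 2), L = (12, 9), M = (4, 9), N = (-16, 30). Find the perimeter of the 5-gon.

86

|JK| = √((7)² + (0)²) = √49 = 7
|KL| = √((0)² + (7)²) = √49 = 7
|LM| = √((-8)² + (0)²) = √64 = 8
|MN| = √((-20)² + (21)²) = √841 = 29
|NJ| = √((21)² + (-28)²) = √1225 = 35
Perimeter = 7 + 7 + 8 + 29 + 35 = 86.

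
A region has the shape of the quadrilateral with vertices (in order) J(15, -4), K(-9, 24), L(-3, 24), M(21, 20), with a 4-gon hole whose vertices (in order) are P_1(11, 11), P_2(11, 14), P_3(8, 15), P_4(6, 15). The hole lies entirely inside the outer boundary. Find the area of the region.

375.5

Outer boundary:
Apply Gauss's area formula: 2A = Σ (x_i·y_{i+1} − x_{i+1}·y_i), indices taken mod 4.
Σ = (324) + (-144) + (-564) + (-384) = -768
Area = |Σ|/2 = 384.
Hole:
P_1→P_2: (11)(14) − (11)(11) = 33
P_2→P_3: (11)(15) − (8)(14) = 53
P_3→P_4: (8)(15) − (6)(15) = 30
P_4→P_1: (6)(11) − (11)(15) = -99
Σ = 17
Area = |Σ|/2 = 8.5.
Net area = 384 − 8.5 = 375.5.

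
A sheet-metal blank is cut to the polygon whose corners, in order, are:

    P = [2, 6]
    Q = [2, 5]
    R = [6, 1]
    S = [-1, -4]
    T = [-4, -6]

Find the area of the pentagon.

P→Q: (2)(5) − (2)(6) = -2
Q→R: (2)(1) − (6)(5) = -28
R→S: (6)(-4) − (-1)(1) = -23
S→T: (-1)(-6) − (-4)(-4) = -10
T→P: (-4)(6) − (2)(-6) = -12
Σ = -75
Area = |Σ|/2 = 37.5.

37.5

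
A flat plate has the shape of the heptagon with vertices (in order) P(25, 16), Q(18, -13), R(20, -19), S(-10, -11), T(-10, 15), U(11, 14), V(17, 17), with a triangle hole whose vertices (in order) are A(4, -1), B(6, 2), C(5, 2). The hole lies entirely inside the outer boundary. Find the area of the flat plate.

935.5

Outer boundary:
Apply Gauss's area formula: 2A = Σ (x_i·y_{i+1} − x_{i+1}·y_i), indices taken mod 7.
Σ = (-613) + (-82) + (-410) + (-260) + (-305) + (-51) + (-153) = -1874
Area = |Σ|/2 = 937.
Hole:
Apply the surveyor's formula: 2A = Σ (x_i·y_{i+1} − x_{i+1}·y_i), indices taken mod 3.
Cross-terms: 14, 2, -13  ⇒  Σ = 3
Area = |Σ|/2 = 1.5.
Net area = 937 − 1.5 = 935.5.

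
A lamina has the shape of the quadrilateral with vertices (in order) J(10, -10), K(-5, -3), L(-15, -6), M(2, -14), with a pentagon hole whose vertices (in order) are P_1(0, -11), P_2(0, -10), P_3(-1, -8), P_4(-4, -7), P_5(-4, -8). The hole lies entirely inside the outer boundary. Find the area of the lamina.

Outer boundary:
Apply Gauss's area formula: 2A = Σ (x_i·y_{i+1} − x_{i+1}·y_i), indices taken mod 4.
Cross-terms: -80, -15, 222, 120  ⇒  Σ = 247
Area = |Σ|/2 = 123.5.
Hole:
Apply the shoelace (surveyor's) formula: 2A = Σ (x_i·y_{i+1} − x_{i+1}·y_i), indices taken mod 5.
P_1→P_2: (0)(-10) − (0)(-11) = 0
P_2→P_3: (0)(-8) − (-1)(-10) = -10
P_3→P_4: (-1)(-7) − (-4)(-8) = -25
P_4→P_5: (-4)(-8) − (-4)(-7) = 4
P_5→P_1: (-4)(-11) − (0)(-8) = 44
Σ = 13
Area = |Σ|/2 = 6.5.
Net area = 123.5 − 6.5 = 117.

117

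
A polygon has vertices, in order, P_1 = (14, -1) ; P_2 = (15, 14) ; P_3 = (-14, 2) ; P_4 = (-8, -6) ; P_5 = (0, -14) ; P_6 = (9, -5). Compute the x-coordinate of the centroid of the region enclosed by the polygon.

263/114

Apply the shoelace formula. First the cross-terms c_i = x_i·y_{i+1} − x_{i+1}·y_i:
  211, 226, 100, 112, 126, 61  ⇒  2A = 836, A = 418.
Then Σ (x_i + x_{i+1})·c_i = 5786, so x̄ = 5786 / (6·418) = 263/114.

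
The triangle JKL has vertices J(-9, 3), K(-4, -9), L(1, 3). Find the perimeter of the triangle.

|JK| = √((5)² + (-12)²) = √169 = 13
|KL| = √((5)² + (12)²) = √169 = 13
|LJ| = √((-10)² + (0)²) = √100 = 10
Perimeter = 13 + 13 + 10 = 36.

36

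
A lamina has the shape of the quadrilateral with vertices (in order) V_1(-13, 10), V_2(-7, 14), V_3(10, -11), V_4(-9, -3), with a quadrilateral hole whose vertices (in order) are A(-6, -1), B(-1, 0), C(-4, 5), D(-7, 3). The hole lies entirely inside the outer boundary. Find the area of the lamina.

195.5

Outer boundary:
Σ = (-112) + (-63) + (-129) + (-129) = -433
Area = |Σ|/2 = 216.5.
Hole:
A→B: (-6)(0) − (-1)(-1) = -1
B→C: (-1)(5) − (-4)(0) = -5
C→D: (-4)(3) − (-7)(5) = 23
D→A: (-7)(-1) − (-6)(3) = 25
Σ = 42
Area = |Σ|/2 = 21.
Net area = 216.5 − 21 = 195.5.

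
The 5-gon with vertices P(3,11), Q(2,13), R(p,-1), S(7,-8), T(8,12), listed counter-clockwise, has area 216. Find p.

-10

The doubled signed area Σ (x_i y_{i+1} − x_{i+1} y_i) is linear in p.
With p=0 it equals 222; the coefficient of p is -21 (from the two edges through R).
So -21·p + 222 = 2·216 = 432 ⇒ p = -10.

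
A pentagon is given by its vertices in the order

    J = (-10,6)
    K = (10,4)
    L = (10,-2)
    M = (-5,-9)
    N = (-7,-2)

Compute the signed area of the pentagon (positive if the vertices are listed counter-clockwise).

Cross-terms: -100, -60, -100, -53, -62  ⇒  Σ = -375
Signed area = Σ/2 = -187.5 (negative ⇒ clockwise traversal).

-187.5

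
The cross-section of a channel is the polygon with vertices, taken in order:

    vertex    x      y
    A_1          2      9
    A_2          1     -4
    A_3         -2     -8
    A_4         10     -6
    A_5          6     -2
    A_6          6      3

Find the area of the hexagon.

Cross-terms: -17, -16, 92, 16, 30, 48  ⇒  Σ = 153
Area = |Σ|/2 = 76.5.

76.5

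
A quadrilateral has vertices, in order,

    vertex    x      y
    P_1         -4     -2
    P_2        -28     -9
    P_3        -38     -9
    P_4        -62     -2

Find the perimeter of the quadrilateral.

118

|P_1P_2| = √((-24)² + (-7)²) = √625 = 25
|P_2P_3| = √((-10)² + (0)²) = √100 = 10
|P_3P_4| = √((-24)² + (7)²) = √625 = 25
|P_4P_1| = √((58)² + (0)²) = √3364 = 58
Perimeter = 25 + 10 + 25 + 58 = 118.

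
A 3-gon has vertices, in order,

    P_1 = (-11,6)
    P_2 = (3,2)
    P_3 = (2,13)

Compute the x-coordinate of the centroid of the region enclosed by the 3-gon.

-2

Apply the surveyor's formula. First the cross-terms c_i = x_i·y_{i+1} − x_{i+1}·y_i:
  -40, 35, 155  ⇒  2A = 150, A = 75.
Then Σ (x_i + x_{i+1})·c_i = -900, so x̄ = -900 / (6·75) = -2.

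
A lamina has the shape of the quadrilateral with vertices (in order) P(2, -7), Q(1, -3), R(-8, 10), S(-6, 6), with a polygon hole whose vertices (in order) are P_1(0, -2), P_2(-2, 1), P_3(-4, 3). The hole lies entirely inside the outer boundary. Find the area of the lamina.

Outer boundary:
P→Q: (2)(-3) − (1)(-7) = 1
Q→R: (1)(10) − (-8)(-3) = -14
R→S: (-8)(6) − (-6)(10) = 12
S→P: (-6)(-7) − (2)(6) = 30
Σ = 29
Area = |Σ|/2 = 14.5.
Hole:
Apply Gauss's area formula: 2A = Σ (x_i·y_{i+1} − x_{i+1}·y_i), indices taken mod 3.
Σ = (-4) + (-2) + (8) = 2
Area = |Σ|/2 = 1.
Net area = 14.5 − 1 = 13.5.

13.5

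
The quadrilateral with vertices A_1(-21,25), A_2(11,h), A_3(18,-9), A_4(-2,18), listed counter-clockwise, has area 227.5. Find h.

-5

The doubled signed area Σ (x_i y_{i+1} − x_{i+1} y_i) is linear in h.
With h=0 it equals 260; the coefficient of h is -39 (from the two edges through A_2).
So -39·h + 260 = 2·227.5 = 455 ⇒ h = -5.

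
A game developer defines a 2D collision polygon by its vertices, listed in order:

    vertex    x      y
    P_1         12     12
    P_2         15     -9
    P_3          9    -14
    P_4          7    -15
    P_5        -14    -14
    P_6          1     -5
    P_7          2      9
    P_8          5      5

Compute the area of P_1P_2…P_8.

347

Σ = (-288) + (-129) + (-37) + (-308) + (84) + (19) + (-35) + (0) = -694
Area = |Σ|/2 = 347.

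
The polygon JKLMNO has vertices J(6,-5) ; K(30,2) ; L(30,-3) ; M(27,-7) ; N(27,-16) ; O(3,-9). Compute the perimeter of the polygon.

74

|JK| = √((24)² + (7)²) = √625 = 25
|KL| = √((0)² + (-5)²) = √25 = 5
|LM| = √((-3)² + (-4)²) = √25 = 5
|MN| = √((0)² + (-9)²) = √81 = 9
|NO| = √((-24)² + (7)²) = √625 = 25
|OJ| = √((3)² + (4)²) = √25 = 5
Perimeter = 25 + 5 + 5 + 9 + 25 + 5 = 74.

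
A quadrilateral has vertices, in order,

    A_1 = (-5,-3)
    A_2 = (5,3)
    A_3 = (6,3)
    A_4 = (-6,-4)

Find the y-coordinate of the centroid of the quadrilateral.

Apply the surveyor's formula. First the cross-terms c_i = x_i·y_{i+1} − x_{i+1}·y_i:
  0, -3, -6, -2  ⇒  2A = -11, A = -5.5.
Then Σ (y_i + y_{i+1})·c_i = 2, so ȳ = 2 / (6·(-5.5)) = -2/33.

-2/33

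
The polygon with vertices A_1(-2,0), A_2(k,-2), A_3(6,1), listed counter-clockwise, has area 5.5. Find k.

-7

The doubled signed area Σ (x_i y_{i+1} − x_{i+1} y_i) is linear in k.
With k=0 it equals 18; the coefficient of k is 1 (from the two edges through A_2).
So 1·k + 18 = 2·5.5 = 11 ⇒ k = -7.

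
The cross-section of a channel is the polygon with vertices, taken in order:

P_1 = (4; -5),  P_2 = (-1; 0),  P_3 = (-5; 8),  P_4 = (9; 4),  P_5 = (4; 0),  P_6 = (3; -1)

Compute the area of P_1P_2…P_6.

68

Apply Gauss's area formula: 2A = Σ (x_i·y_{i+1} − x_{i+1}·y_i), indices taken mod 6.
Σ = (-5) + (-8) + (-92) + (-16) + (-4) + (-11) = -136
Area = |Σ|/2 = 68.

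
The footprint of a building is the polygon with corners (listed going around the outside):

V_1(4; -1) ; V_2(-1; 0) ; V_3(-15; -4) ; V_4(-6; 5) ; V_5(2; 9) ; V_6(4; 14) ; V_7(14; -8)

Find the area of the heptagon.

189

V_1→V_2: (4)(0) − (-1)(-1) = -1
V_2→V_3: (-1)(-4) − (-15)(0) = 4
V_3→V_4: (-15)(5) − (-6)(-4) = -99
V_4→V_5: (-6)(9) − (2)(5) = -64
V_5→V_6: (2)(14) − (4)(9) = -8
V_6→V_7: (4)(-8) − (14)(14) = -228
V_7→V_1: (14)(-1) − (4)(-8) = 18
Σ = -378
Area = |Σ|/2 = 189.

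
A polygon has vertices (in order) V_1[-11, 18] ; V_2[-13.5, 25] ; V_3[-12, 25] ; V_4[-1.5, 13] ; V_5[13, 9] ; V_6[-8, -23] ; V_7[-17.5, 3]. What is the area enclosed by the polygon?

Apply the shoelace formula: 2A = Σ (x_i·y_{i+1} − x_{i+1}·y_i), indices taken mod 7.
Σ = (-32) + (-37.5) + (-118.5) + (-182.5) + (-227) + (-426.5) + (-282) = -1306
Area = |Σ|/2 = 653.

653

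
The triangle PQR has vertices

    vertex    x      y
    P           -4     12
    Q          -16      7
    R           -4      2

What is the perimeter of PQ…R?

36

|PQ| = √((-12)² + (-5)²) = √169 = 13
|QR| = √((12)² + (-5)²) = √169 = 13
|RP| = √((0)² + (10)²) = √100 = 10
Perimeter = 13 + 13 + 10 = 36.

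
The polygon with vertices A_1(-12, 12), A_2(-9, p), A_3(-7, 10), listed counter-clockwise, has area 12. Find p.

6

Write out the shoelace sum; only the two edges meeting at A_2 involve p:
2·Area = [((-12)·p − (-9)·12) + ((-9)·10 − (-7)·p)] + 36
       = -5·p + 54 = 24
⇒ p = 6.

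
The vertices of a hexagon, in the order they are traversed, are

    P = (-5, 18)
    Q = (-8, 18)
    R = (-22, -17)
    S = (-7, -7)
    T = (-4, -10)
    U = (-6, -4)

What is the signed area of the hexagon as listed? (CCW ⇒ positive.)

Apply the shoelace (surveyor's) formula: 2A = Σ (x_i·y_{i+1} − x_{i+1}·y_i), indices taken mod 6.
Σ = (54) + (532) + (35) + (42) + (-44) + (-128) = 491
Signed area = Σ/2 = 245.5 (positive ⇒ counter-clockwise traversal).

245.5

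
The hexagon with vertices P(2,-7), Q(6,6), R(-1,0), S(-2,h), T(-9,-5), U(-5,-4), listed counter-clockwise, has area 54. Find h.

-2

Write out the shoelace sum; only the two edges meeting at S involve h:
2·Area = [((-1)·h − (-2)·0) + ((-2)·(-5) − (-9)·h)] + 114
       = 8·h + 124 = 108
⇒ h = -2.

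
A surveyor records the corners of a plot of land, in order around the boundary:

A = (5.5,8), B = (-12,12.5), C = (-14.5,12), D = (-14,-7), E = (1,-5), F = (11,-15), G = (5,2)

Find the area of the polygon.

Σ = (164.75) + (37.25) + (269.5) + (77) + (40) + (97) + (29) = 714.5
Area = |Σ|/2 = 357.25.

357.25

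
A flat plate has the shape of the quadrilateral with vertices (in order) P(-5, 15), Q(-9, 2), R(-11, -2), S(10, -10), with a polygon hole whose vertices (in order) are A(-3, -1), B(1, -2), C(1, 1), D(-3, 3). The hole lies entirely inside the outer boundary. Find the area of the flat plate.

183.5

Outer boundary:
Apply the shoelace formula: 2A = Σ (x_i·y_{i+1} − x_{i+1}·y_i), indices taken mod 4.
Σ = (125) + (40) + (130) + (100) = 395
Area = |Σ|/2 = 197.5.
Hole:
Apply the surveyor's formula: 2A = Σ (x_i·y_{i+1} − x_{i+1}·y_i), indices taken mod 4.
Σ = (7) + (3) + (6) + (12) = 28
Area = |Σ|/2 = 14.
Net area = 197.5 − 14 = 183.5.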